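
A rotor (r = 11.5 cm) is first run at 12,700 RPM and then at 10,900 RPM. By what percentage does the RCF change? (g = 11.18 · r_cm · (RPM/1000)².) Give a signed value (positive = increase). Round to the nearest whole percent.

RCF ∝ N², so the ratio is (10900/12700)² = (0.858268)² = 0.7366.
Change = 0.7366 − 1 = -0.2634 → -26.3%.

-26%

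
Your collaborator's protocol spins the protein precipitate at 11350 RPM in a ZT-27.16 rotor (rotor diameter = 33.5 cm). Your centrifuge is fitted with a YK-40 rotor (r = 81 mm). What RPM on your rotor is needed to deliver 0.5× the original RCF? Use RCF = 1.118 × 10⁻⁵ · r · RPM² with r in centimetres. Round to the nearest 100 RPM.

11500 RPM

Original rotor: r = 33.5 / 2 = 16.75 cm
RCF = 1.118 × 10⁻⁵ × r × N²
RCF_original = 1.118 × 10⁻⁵ × 16.75 × (11350)² = 1.118 × 10⁻⁵ × 16.75 × 128,822,500 ≈ 24,123.9 × g
Target RCF = 0.5 × 24,123.9 ≈ 12,062 × g
Your rotor: r = 81 mm = 8.1 cm
12,062 = 1.118 × 10⁻⁵ × 8.1 × N²
N² = 12,062 / (9.0558 × 10⁻⁵) = 133,196,405
N ≈ √133,196,405 ≈ 11,541.1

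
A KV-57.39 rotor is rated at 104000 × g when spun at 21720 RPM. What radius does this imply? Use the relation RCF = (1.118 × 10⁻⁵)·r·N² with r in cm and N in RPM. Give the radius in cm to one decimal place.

19.7 cm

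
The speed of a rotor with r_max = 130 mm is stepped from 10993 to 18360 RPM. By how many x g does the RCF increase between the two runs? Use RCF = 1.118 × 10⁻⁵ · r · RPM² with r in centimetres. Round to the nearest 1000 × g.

≈ 31000 x g

r = 130 mm = 13.0 cm
RCF₁ = 1.118 × 10⁻⁵ × 13 × (10993)² = 1.118 × 10⁻⁵ × 13 × 120,846,049 ≈ 17,563.8 × g
RCF₂ = 1.118 × 10⁻⁵ × 13 × (18360)² = 1.118 × 10⁻⁵ × 13 × 337,089,600 ≈ 48,992.6 × g
Increase = 48,992.6 − 17,563.8 = 31,428.8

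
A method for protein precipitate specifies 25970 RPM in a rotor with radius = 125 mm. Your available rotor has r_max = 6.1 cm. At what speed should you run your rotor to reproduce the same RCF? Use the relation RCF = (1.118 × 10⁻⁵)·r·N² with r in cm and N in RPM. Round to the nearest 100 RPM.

Original rotor: r = 125 mm = 12.5 cm
RCF_original = 1.118 × 10⁻⁵ × 12.5 × (25970)² = 1.118 × 10⁻⁵ × 12.5 × 674,440,900 ≈ 94,253.1 × g
94,253.1 = 1.118 × 10⁻⁵ × 6.1 × N²
N² = 94,253.1 / (6.8198 × 10⁻⁵) = 1,382,050,793
N ≈ √1,382,050,793 ≈ 37,175.9

37200 RPM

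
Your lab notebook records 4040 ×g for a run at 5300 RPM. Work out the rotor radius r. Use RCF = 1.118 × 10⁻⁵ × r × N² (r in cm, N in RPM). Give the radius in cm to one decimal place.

RCF = 1.118 × 10⁻⁵ × r × N²
4040 = 1.118 × 10⁻⁵ × r × (5300)²
r = 4040 / (1.118 × 10⁻⁵ × 28,090,000) = 4040 / 314.0462 ≈ 12.864 cm

12.9 cm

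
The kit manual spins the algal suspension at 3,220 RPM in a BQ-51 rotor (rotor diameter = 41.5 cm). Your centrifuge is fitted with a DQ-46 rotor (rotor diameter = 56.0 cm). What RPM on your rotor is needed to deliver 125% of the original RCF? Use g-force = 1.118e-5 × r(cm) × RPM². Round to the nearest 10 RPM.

≈ 3100 RPM

Original rotor: r = 41.5 / 2 = 20.75 cm
RCF = 1.118 × 10⁻⁵ × r × N²
RCF_original = 1.118 × 10⁻⁵ × 20.75 × (3220)² = 1.118 × 10⁻⁵ × 20.75 × 10,368,400 ≈ 2,405.3 × g
Target RCF = 1.25 × 2,405.3 ≈ 3,006.6 × g
Your rotor: r = 56.0 / 2 = 28 cm
3,006.6 = 1.118 × 10⁻⁵ × 28 × N²
N² = 3,006.6 / (31.304 × 10⁻⁵) = 9,604,523
N ≈ √9,604,523 ≈ 3,099.1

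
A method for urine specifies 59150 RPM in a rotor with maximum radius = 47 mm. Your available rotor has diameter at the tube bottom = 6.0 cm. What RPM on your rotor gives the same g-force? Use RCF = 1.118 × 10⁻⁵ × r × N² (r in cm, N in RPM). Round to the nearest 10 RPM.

Original rotor: r = 47 mm = 4.7 cm
RCF_original = 1.118 × 10⁻⁵ × 4.7 × (59150)² = 1.118 × 10⁻⁵ × 4.7 × 3,498,722,500 ≈ 183,843.9 × g
Your rotor: r = 6.0 / 2 = 3 cm
183,843.9 = 1.118 × 10⁻⁵ × 3 × N²
N² = 183,843.9 / (3.354 × 10⁻⁵) = 5,481,332,737
N ≈ √5,481,332,737 ≈ 74,036.0

≈ 74040 RPM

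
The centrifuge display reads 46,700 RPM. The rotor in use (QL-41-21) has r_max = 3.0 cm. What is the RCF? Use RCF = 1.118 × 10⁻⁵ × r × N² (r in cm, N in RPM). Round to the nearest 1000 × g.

RCF = 1.118 × 10⁻⁵ × r × N²
RCF = 1.118 × 10⁻⁵ × 3 × (46700)² = 1.118 × 10⁻⁵ × 3 × 2,180,890,000 ≈ 73,147.1 × g

73000 x g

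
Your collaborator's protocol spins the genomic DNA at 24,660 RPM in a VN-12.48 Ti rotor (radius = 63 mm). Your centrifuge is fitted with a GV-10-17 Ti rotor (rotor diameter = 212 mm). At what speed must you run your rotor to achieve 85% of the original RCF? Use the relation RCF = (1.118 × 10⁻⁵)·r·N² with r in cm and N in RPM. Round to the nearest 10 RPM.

≈ 17530 RPM

Original rotor: r = 63 mm = 6.3 cm
RCF_original = 1.118 × 10⁻⁵ × 6.3 × (24660)² = 1.118 × 10⁻⁵ × 6.3 × 608,115,600 ≈ 42,832 × g
Target RCF = 0.85 × 42,832 ≈ 36,407.2 × g
Your rotor: r = 212 mm / 2 = 106 mm = 10.6 cm
36,407.2 = 1.118 × 10⁻⁵ × 10.6 × N²
N² = 36,407.2 / (11.8508 × 10⁻⁵) = 307,213,015
N ≈ √307,213,015 ≈ 17,527.5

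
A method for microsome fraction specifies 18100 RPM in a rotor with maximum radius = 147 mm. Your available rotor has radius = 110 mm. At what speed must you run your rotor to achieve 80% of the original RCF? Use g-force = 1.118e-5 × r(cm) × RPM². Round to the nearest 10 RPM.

Original rotor: r = 147 mm = 14.7 cm
RCF_original = 1.118 × 10⁻⁵ × 14.7 × (18100)² = 1.118 × 10⁻⁵ × 14.7 × 327,610,000 ≈ 53,841.4 × g
Target RCF = 0.8 × 53,841.4 ≈ 43,073.1 × g
Your rotor: r = 110 mm = 11.0 cm
43,073.1 = 1.118 × 10⁻⁵ × 11 × N²
N² = 43,073.1 / (12.298 × 10⁻⁵) = 350,244,755
N ≈ √350,244,755 ≈ 18,714.8

≈ 18710 RPM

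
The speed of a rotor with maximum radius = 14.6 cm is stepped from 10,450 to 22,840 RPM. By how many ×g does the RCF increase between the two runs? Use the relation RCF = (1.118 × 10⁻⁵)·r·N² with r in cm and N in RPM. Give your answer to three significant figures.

RCF₁ = 1.118 × 10⁻⁵ × 14.6 × (10450)² = 1.118 × 10⁻⁵ × 14.6 × 109,202,500 ≈ 17,824.9 × g
RCF₂ = 1.118 × 10⁻⁵ × 14.6 × (22840)² = 1.118 × 10⁻⁵ × 14.6 × 521,665,600 ≈ 85,150.4 × g
Increase = 85,150.4 − 17,824.9 = 67,325.5

≈ 67300 ×g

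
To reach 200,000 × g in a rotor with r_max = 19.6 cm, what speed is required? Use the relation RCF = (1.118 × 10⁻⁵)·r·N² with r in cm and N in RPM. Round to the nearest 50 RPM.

200,000 = 1.118 × 10⁻⁵ × 19.6 × N²
N² = 200,000 / (21.9128 × 10⁻⁵) = 912,708,554
N ≈ √912,708,554 ≈ 30,211.1

≈ 30200 RPM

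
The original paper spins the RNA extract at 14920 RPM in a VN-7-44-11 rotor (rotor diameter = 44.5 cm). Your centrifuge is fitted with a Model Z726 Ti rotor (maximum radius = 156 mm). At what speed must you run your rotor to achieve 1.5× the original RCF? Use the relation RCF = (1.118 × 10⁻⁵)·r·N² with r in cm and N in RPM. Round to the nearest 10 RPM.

Original rotor: r = 44.5 / 2 = 22.25 cm
RCF = 1.118 × 10⁻⁵ × r × N²
RCF_original = 1.118 × 10⁻⁵ × 22.25 × (14920)² = 1.118 × 10⁻⁵ × 22.25 × 222,606,400 ≈ 55,374.5 × g
Target RCF = 1.5 × 55,374.5 ≈ 83,061.8 × g
Your rotor: r = 156 mm = 15.6 cm
83,061.8 = 1.118 × 10⁻⁵ × 15.6 × N²
N² = 83,061.8 / (17.4408 × 10⁻⁵) = 476,249,943
N ≈ √476,249,943 ≈ 21,823.2

≈ 21820 RPM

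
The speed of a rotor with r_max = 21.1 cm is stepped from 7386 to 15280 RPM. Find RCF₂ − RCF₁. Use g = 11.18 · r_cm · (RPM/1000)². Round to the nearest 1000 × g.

42000 x g

RCF₁ = 11.18 × 21.1 × (7.386)² = 11.18 × 21.1 × 54.552996 ≈ 12,868.9 × g
RCF₂ = 11.18 × 21.1 × (15.28)² = 11.18 × 21.1 × 233.4784 ≈ 55,077.1 × g
Increase = 55,077.1 − 12,868.9 = 42,208.2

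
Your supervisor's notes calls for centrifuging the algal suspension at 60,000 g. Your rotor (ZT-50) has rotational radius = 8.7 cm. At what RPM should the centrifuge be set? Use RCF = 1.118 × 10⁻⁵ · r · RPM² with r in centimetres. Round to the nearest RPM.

RCF = 1.118 × 10⁻⁵ × r × N²
60,000 = 1.118 × 10⁻⁵ × 8.7 × N²
N² = 60,000 / (9.7266 × 10⁻⁵) = 616,865,092
N ≈ √616,865,092 ≈ 24,836.8

≈ 24837 RPM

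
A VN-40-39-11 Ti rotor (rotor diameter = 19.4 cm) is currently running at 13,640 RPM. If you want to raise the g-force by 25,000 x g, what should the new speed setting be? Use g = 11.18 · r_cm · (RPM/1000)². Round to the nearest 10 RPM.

≈ 20410 RPM

r = 19.4 / 2 = 9.7 cm
Current RCF = 11.18 × 9.7 × (13.64)² = 11.18 × 9.7 × 186.0496 ≈ 20,176.3 × g
Target RCF = 20,176.3 + 25,000 = 45,176.3 × g
(N/1000)² = 45,176.3 / 108.446 = 416.5788
N = 1000 × √416.5788 ≈ 20,410.3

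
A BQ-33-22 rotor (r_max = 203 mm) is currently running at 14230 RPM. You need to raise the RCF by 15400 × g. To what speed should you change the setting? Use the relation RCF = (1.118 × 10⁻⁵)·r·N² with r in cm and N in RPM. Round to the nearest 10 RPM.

≈ 16440 RPM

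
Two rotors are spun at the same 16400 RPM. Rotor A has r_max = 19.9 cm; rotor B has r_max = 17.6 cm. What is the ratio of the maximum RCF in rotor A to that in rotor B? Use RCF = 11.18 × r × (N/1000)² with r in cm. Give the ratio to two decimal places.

At fixed N, RCF ∝ r, so RCF_A/RCF_B = r_A/r_B = 19.9 / 17.6 = 1.1307.

1.13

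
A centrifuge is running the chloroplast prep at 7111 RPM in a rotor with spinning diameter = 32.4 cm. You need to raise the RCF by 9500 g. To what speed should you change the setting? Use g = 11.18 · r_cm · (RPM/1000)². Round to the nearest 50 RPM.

10150 RPM

r = 32.4 / 2 = 16.2 cm
Current RCF = 11.18 × 16.2 × (7.111)² = 11.18 × 16.2 × 50.566321 ≈ 9,158.4 × g
Target RCF = 9,158.4 + 9,500 = 18,658.4 × g
(N/1000)² = 18,658.4 / 181.116 = 103.0191
N = 1000 × √103.0191 ≈ 10,149.8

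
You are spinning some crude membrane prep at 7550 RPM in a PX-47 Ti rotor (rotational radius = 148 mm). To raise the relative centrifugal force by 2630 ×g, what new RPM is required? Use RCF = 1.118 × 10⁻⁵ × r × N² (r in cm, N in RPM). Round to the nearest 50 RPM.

r = 148 mm = 14.8 cm
Current RCF = 1.118 × 10⁻⁵ × 14.8 × (7550)² = 1.118 × 10⁻⁵ × 14.8 × 57,002,500 ≈ 9,431.9 × g
Target RCF = 9,431.9 + 2,630 = 12,061.9 × g
N² = 12,061.9 / (16.5464 × 10⁻⁵) = 72,897,428
N ≈ √72,897,428 ≈ 8,538.0

N₂ ≈ 8550 RPM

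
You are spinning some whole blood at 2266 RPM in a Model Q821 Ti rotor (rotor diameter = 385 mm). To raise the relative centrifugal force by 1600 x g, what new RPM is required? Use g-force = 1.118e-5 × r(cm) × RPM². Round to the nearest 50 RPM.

r = 385 mm / 2 = 192.5 mm = 19.25 cm
Current RCF = 1.118 × 10⁻⁵ × 19.25 × (2266)² = 1.118 × 10⁻⁵ × 19.25 × 5,134,756 ≈ 1,105.1 × g
Target RCF = 1,105.1 + 1,600 = 2,705.1 × g
N² = 2,705.1 / (21.5215 × 10⁻⁵) = 12,569,291
N ≈ √12,569,291 ≈ 3,545.3

N₂ ≈ 3550 RPM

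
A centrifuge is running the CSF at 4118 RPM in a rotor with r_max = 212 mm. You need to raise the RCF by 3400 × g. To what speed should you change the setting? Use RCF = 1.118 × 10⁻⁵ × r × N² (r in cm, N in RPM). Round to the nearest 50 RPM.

5600 RPM

r = 212 mm = 21.2 cm
Current RCF = 1.118 × 10⁻⁵ × 21.2 × (4118)² = 1.118 × 10⁻⁵ × 21.2 × 16,957,924 ≈ 4,019.3 × g
Target RCF = 4,019.3 + 3,400 = 7,419.3 × g
N² = 7,419.3 / (23.7016 × 10⁻⁵) = 31,302,950
N ≈ √31,302,950 ≈ 5,594.9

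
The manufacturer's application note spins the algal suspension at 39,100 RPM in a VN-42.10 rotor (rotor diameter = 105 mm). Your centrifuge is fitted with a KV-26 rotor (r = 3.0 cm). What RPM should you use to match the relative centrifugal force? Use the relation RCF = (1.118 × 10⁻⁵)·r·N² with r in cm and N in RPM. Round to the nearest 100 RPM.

51700 RPM

Original rotor: r = 105 mm / 2 = 52.5 mm = 5.25 cm
RCF_original = 1.118 × 10⁻⁵ × 5.25 × (39100)² = 1.118 × 10⁻⁵ × 5.25 × 1,528,810,000 ≈ 89,733.5 × g
89,733.5 = 1.118 × 10⁻⁵ × 3 × N²
N² = 89,733.5 / (3.354 × 10⁻⁵) = 2,675,417,412
N ≈ √2,675,417,412 ≈ 51,724.4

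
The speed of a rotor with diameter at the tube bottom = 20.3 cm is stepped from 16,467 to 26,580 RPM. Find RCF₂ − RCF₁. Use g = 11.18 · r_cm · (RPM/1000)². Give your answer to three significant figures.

49400 ×g

r = 20.3 / 2 = 10.15 cm
RCF₁ = 11.18 × 10.15 × (16.467)² = 11.18 × 10.15 × 271.162089 ≈ 30,770.7 × g
RCF₂ = 11.18 × 10.15 × (26.58)² = 11.18 × 10.15 × 706.4964 ≈ 80,171.1 × g
Increase = 80,171.1 − 30,770.7 = 49,400.4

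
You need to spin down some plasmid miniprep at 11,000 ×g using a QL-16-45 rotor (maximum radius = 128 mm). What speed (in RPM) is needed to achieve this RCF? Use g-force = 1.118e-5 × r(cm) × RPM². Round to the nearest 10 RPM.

8770 RPM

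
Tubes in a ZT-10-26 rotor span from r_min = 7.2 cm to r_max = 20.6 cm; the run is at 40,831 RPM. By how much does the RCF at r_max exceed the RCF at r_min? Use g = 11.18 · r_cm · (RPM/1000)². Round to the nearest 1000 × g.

≈ 250000 × g

RCF_max = 11.18 × 20.6 × (40.831)² = 11.18 × 20.6 × 1,667.170561 ≈ 383,962.7 × g
RCF_min = 11.18 × 7.2 × (40.831)² = 11.18 × 7.2 × 1,667.170561 ≈ 134,200.6 × g
ΔRCF = 383,962.7 − 134,200.6 = 249,762.1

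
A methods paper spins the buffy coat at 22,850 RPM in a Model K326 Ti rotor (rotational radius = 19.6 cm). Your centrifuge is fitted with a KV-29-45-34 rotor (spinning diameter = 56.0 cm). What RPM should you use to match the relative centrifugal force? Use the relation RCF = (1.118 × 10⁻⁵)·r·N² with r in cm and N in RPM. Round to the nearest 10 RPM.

RCF_original = 1.118 × 10⁻⁵ × 19.6 × (22850)² = 1.118 × 10⁻⁵ × 19.6 × 522,122,500 ≈ 114,411.7 × g
Your rotor: r = 56.0 / 2 = 28 cm
114,411.7 = 1.118 × 10⁻⁵ × 28 × N²
N² = 114,411.7 / (31.304 × 10⁻⁵) = 365,485,880
N ≈ √365,485,880 ≈ 19,117.7

19120 RPM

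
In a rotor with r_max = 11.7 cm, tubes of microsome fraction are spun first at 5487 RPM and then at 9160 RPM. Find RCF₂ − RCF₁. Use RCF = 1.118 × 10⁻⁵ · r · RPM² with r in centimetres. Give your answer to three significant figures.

RCF₁ = 1.118 × 10⁻⁵ × 11.7 × (5487)² = 1.118 × 10⁻⁵ × 11.7 × 30,107,169 ≈ 3,938.2 × g
RCF₂ = 1.118 × 10⁻⁵ × 11.7 × (9160)² = 1.118 × 10⁻⁵ × 11.7 × 83,905,600 ≈ 10,975.4 × g
Increase = 10,975.4 − 3,938.2 = 7,037.2

≈ 7040 ×g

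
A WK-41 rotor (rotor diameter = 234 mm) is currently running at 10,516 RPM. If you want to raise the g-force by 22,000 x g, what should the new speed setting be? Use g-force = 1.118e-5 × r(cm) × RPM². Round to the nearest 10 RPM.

≈ 16700 RPM

r = 234 mm / 2 = 117 mm = 11.7 cm
Current RCF = 1.118 × 10⁻⁵ × 11.7 × (10516)² = 1.118 × 10⁻⁵ × 11.7 × 110,586,256 ≈ 14,465.3 × g
Target RCF = 14,465.3 + 22,000 = 36,465.3 × g
N² = 36,465.3 / (13.0806 × 10⁻⁵) = 278,773,909
N ≈ √278,773,909 ≈ 16,696.5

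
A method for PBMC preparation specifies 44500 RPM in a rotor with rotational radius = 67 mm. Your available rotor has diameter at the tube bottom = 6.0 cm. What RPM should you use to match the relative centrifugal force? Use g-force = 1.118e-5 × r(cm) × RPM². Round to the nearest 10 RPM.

≈ 66500 RPM

Original rotor: r = 67 mm = 6.7 cm
RCF = 1.118 × 10⁻⁵ × r × N²
RCF_original = 1.118 × 10⁻⁵ × 6.7 × (44500)² = 1.118 × 10⁻⁵ × 6.7 × 1,980,250,000 ≈ 148,332.6 × g
Your rotor: r = 6.0 / 2 = 3 cm
148,332.6 = 1.118 × 10⁻⁵ × 3 × N²
N² = 148,332.6 / (3.354 × 10⁻⁵) = 4,422,558,140
N ≈ √4,422,558,140 ≈ 66,502.3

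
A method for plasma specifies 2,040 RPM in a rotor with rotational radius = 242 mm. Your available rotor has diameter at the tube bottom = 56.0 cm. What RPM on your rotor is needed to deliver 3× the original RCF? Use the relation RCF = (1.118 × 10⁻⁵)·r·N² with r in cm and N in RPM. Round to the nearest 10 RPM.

≈ 3280 RPM

Original rotor: r = 242 mm = 24.2 cm
RCF_original = 1.118 × 10⁻⁵ × 24.2 × (2040)² = 1.118 × 10⁻⁵ × 24.2 × 4,161,600 ≈ 1,125.9 × g
Target RCF = 3 × 1,125.9 ≈ 3,377.7 × g
Your rotor: r = 56.0 / 2 = 28 cm
3,377.7 = 1.118 × 10⁻⁵ × 28 × N²
N² = 3,377.7 / (31.304 × 10⁻⁵) = 10,789,995
N ≈ √10,789,995 ≈ 3,284.8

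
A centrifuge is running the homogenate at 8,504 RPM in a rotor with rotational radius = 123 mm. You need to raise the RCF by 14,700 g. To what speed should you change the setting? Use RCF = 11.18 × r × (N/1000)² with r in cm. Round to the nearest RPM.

13387 RPM

r = 123 mm = 12.3 cm
Current RCF = 11.18 × 12.3 × (8.504)² = 11.18 × 12.3 × 72.318016 ≈ 9,944.7 × g
Target RCF = 9,944.7 + 14,700 = 24,644.7 × g
(N/1000)² = 24,644.7 / 137.514 = 179.2159
N = 1000 × √179.2159 ≈ 13,387.2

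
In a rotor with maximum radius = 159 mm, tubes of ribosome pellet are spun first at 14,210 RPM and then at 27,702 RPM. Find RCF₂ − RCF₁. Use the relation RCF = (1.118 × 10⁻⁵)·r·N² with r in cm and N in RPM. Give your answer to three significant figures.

r = 159 mm = 15.9 cm
RCF₁ = 1.118 × 10⁻⁵ × 15.9 × (14210)² = 1.118 × 10⁻⁵ × 15.9 × 201,924,100 ≈ 35,894.4 × g
RCF₂ = 1.118 × 10⁻⁵ × 15.9 × (27702)² = 1.118 × 10⁻⁵ × 15.9 × 767,400,804 ≈ 136,414.7 × g
Increase = 136,414.7 − 35,894.4 = 100,520.3

101000 × g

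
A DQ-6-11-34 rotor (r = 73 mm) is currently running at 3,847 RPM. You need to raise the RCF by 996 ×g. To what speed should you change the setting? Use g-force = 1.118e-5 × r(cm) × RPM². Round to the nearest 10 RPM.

≈ 5200 RPM

r = 73 mm = 7.3 cm
Current RCF = 1.118 × 10⁻⁵ × 7.3 × (3847)² = 1.118 × 10⁻⁵ × 7.3 × 14,799,409 ≈ 1,207.8 × g
Target RCF = 1,207.8 + 996 = 2,203.8 × g
N² = 2,203.8 / (8.1614 × 10⁻⁵) = 27,002,720
N ≈ √27,002,720 ≈ 5,196.4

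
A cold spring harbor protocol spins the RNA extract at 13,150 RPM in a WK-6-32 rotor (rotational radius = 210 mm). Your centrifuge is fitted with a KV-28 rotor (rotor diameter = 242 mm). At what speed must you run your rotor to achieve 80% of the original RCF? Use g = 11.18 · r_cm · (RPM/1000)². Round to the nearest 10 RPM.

15490 RPM

Original rotor: r = 210 mm = 21.0 cm
RCF = 11.18 × r × (N/1000)²
RCF_original = 11.18 × 21 × (13.15)² = 11.18 × 21 × 172.9225 ≈ 40,598.7 × g
Target RCF = 0.8 × 40,598.7 ≈ 32,479 × g
Your rotor: r = 242 mm / 2 = 121 mm = 12.1 cm
32,479 = 11.18 × 12.1 × (N/1000)²
(N/1000)² = 32,479 / 135.278 = 240.0908
N = 1000 × √240.0908 ≈ 15,494.9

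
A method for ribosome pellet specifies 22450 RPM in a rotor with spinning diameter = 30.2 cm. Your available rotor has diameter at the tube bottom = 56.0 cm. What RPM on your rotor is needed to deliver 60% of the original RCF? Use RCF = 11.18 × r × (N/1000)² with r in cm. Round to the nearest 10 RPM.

12770 RPM

Original rotor: r = 30.2 / 2 = 15.1 cm
RCF_original = 11.18 × 15.1 × (22.45)² = 11.18 × 15.1 × 504.0025 ≈ 85,084.7 × g
Target RCF = 0.6 × 85,084.7 ≈ 51,050.8 × g
Your rotor: r = 56.0 / 2 = 28 cm
51,050.8 = 11.18 × 28 × (N/1000)²
(N/1000)² = 51,050.8 / 313.04 = 163.0808
N = 1000 × √163.0808 ≈ 12,770.3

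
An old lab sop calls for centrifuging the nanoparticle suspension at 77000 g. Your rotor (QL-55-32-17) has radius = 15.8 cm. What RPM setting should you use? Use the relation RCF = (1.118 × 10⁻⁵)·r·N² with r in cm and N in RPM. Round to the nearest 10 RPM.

RCF = 1.118 × 10⁻⁵ × r × N²
77,000 = 1.118 × 10⁻⁵ × 15.8 × N²
N² = 77,000 / (17.6644 × 10⁻⁵) = 435,904,984
N ≈ √435,904,984 ≈ 20,878.3

20880 RPM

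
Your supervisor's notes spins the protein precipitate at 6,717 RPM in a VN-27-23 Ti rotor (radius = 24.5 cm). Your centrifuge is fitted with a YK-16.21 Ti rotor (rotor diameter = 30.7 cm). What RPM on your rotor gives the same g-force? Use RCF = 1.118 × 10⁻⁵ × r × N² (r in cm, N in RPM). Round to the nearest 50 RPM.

8500 RPM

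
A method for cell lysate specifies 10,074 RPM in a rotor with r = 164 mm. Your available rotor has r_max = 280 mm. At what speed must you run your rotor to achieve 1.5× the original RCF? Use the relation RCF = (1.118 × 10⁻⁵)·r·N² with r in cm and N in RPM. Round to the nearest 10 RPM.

9440 RPM

Original rotor: r = 164 mm = 16.4 cm
RCF = 1.118 × 10⁻⁵ × r × N²
RCF_original = 1.118 × 10⁻⁵ × 16.4 × (10074)² = 1.118 × 10⁻⁵ × 16.4 × 101,485,476 ≈ 18,607.6 × g
Target RCF = 1.5 × 18,607.6 ≈ 27,911.4 × g
Your rotor: r = 280 mm = 28.0 cm
27,911.4 = 1.118 × 10⁻⁵ × 28 × N²
N² = 27,911.4 / (31.304 × 10⁻⁵) = 89,162,407
N ≈ √89,162,407 ≈ 9,442.6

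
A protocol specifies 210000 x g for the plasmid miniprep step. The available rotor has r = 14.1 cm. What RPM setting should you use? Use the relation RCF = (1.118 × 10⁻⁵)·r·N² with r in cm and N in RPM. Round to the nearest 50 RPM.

RCF = 1.118 × 10⁻⁵ × r × N²
210,000 = 1.118 × 10⁻⁵ × 14.1 × N²
N² = 210,000 / (15.7638 × 10⁻⁵) = 1,332,166,102
N ≈ √1,332,166,102 ≈ 36,498.9

≈ 36500 RPM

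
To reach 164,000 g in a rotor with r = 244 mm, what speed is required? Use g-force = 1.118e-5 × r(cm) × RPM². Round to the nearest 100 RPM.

N ≈ 24500 RPM

r = 244 mm = 24.4 cm
RCF = 1.118 × 10⁻⁵ × r × N²
164,000 = 1.118 × 10⁻⁵ × 24.4 × N²
N² = 164,000 / (27.2792 × 10⁻⁵) = 601,190,651
N ≈ √601,190,651 ≈ 24,519.2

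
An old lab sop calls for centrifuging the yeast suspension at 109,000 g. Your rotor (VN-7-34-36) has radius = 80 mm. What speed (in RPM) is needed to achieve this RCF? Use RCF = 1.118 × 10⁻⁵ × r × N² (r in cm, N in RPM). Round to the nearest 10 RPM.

r = 80 mm = 8.0 cm
109,000 = 1.118 × 10⁻⁵ × 8 × N²
N² = 109,000 / (8.944 × 10⁻⁵) = 1,218,694,097
N ≈ √1,218,694,097 ≈ 34,909.8

34910 RPM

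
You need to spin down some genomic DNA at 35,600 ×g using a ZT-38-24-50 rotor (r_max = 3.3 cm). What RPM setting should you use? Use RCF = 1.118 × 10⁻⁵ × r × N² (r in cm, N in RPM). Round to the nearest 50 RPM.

31050 RPM

35,600 = 1.118 × 10⁻⁵ × 3.3 × N²
N² = 35,600 / (3.6894 × 10⁻⁵) = 964,926,546
N ≈ √964,926,546 ≈ 31,063.3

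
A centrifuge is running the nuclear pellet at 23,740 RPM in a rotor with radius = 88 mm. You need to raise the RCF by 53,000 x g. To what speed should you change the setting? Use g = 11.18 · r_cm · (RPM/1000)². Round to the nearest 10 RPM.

N₂ ≈ 33200 RPM

r = 88 mm = 8.8 cm
Current RCF = 11.18 × 8.8 × (23.74)² = 11.18 × 8.8 × 563.5876 ≈ 55,448 × g
Target RCF = 55,448 + 53,000 = 108,448 × g
(N/1000)² = 108,448 / 98.384 = 1102.293
N = 1000 × √1102.293 ≈ 33,200.8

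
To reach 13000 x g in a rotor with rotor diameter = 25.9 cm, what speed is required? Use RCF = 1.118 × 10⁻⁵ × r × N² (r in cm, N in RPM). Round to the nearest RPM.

≈ 9476 RPM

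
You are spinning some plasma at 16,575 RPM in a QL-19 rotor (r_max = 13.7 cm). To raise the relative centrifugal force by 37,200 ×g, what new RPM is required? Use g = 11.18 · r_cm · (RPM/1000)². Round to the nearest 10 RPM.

Current RCF = 11.18 × 13.7 × (16.575)² = 11.18 × 13.7 × 274.730625 ≈ 42,079.4 × g
Target RCF = 42,079.4 + 37,200 = 79,279.4 × g
(N/1000)² = 79,279.4 / 153.166 = 517.6044
N = 1000 × √517.6044 ≈ 22,750.9

N₂ ≈ 22750 RPM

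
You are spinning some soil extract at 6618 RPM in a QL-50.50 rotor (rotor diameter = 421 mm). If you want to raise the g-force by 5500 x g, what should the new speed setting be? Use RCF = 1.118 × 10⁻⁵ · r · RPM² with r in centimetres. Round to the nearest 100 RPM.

N₂ ≈ 8200 RPM

r = 421 mm / 2 = 210.5 mm = 21.05 cm
Current RCF = 1.118 × 10⁻⁵ × 21.05 × (6618)² = 1.118 × 10⁻⁵ × 21.05 × 43,797,924 ≈ 10,307.4 × g
Target RCF = 10,307.4 + 5,500 = 15,807.4 × g
N² = 15,807.4 / (23.5339 × 10⁻⁵) = 67,168,638
N ≈ √67,168,638 ≈ 8,195.6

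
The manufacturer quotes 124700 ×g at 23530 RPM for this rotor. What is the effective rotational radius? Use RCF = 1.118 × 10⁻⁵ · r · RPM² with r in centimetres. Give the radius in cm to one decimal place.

124700 = 1.118 × 10⁻⁵ × r × (23530)²
r = 124700 / (1.118 × 10⁻⁵ × 553,660,900) = 124700 / 6189.929 ≈ 20.146 cm

20.1 cm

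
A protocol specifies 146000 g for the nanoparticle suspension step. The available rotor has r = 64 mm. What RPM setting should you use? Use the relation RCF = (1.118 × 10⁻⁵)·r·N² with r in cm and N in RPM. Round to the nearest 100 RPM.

r = 64 mm = 6.4 cm
146,000 = 1.118 × 10⁻⁵ × 6.4 × N²
N² = 146,000 / (7.1552 × 10⁻⁵) = 2,040,474,061
N ≈ √2,040,474,061 ≈ 45,171.6

45200 RPM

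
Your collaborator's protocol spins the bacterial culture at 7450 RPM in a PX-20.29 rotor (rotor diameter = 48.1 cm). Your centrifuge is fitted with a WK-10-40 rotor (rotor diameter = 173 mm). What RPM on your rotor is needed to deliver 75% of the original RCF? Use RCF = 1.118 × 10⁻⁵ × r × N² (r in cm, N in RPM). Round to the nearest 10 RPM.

≈ 10760 RPM

Original rotor: r = 48.1 / 2 = 24.05 cm
RCF = 1.118 × 10⁻⁵ × r × N²
RCF_original = 1.118 × 10⁻⁵ × 24.05 × (7450)² = 1.118 × 10⁻⁵ × 24.05 × 55,502,500 ≈ 14,923.5 × g
Target RCF = 0.75 × 14,923.5 ≈ 11,192.6 × g
Your rotor: r = 173 mm / 2 = 86.5 mm = 8.65 cm
11,192.6 = 1.118 × 10⁻⁵ × 8.65 × N²
N² = 11,192.6 / (9.6707 × 10⁻⁵) = 115,737,227
N ≈ √115,737,227 ≈ 10,758.1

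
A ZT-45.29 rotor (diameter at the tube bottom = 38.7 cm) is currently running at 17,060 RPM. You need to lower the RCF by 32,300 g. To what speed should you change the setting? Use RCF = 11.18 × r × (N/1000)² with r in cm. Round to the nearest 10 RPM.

r = 38.7 / 2 = 19.35 cm
Current RCF = 11.18 × 19.35 × (17.06)² = 11.18 × 19.35 × 291.0436 ≈ 62,962.3 × g
Target RCF = 62,962.3 − 32,300 = 30,662.3 × g
(N/1000)² = 30,662.3 / 216.333 = 141.7366
N = 1000 × √141.7366 ≈ 11,905.3

N₂ ≈ 11910 RPM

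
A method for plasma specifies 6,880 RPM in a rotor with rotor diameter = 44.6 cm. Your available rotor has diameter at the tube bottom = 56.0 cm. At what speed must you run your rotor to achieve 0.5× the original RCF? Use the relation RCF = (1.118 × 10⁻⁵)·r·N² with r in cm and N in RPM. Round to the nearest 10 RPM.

≈ 4340 RPM

Original rotor: r = 44.6 / 2 = 22.3 cm
RCF_original = 1.118 × 10⁻⁵ × 22.3 × (6880)² = 1.118 × 10⁻⁵ × 22.3 × 47,334,400 ≈ 11,801.1 × g
Target RCF = 0.5 × 11,801.1 ≈ 5,900.6 × g
Your rotor: r = 56.0 / 2 = 28 cm
5,900.6 = 1.118 × 10⁻⁵ × 28 × N²
N² = 5,900.6 / (31.304 × 10⁻⁵) = 18,849,348
N ≈ √18,849,348 ≈ 4,341.6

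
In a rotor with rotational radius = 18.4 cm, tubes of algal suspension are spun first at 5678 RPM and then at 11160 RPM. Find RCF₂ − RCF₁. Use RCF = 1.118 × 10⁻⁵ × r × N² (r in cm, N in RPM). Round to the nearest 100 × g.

RCF₁ = 1.118 × 10⁻⁵ × 18.4 × (5678)² = 1.118 × 10⁻⁵ × 18.4 × 32,239,684 ≈ 6,632.1 × g
RCF₂ = 1.118 × 10⁻⁵ × 18.4 × (11160)² = 1.118 × 10⁻⁵ × 18.4 × 124,545,600 ≈ 25,620.5 × g
Increase = 25,620.5 − 6,632.1 = 18,988.4

19000 ×g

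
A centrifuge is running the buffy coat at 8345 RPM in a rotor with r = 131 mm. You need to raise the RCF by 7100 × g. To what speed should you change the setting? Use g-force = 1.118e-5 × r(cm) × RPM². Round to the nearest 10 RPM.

r = 131 mm = 13.1 cm
Current RCF = 1.118 × 10⁻⁵ × 13.1 × (8345)² = 1.118 × 10⁻⁵ × 13.1 × 69,639,025 ≈ 10,199.2 × g
Target RCF = 10,199.2 + 7,100 = 17,299.2 × g
N² = 17,299.2 / (14.6458 × 10⁻⁵) = 118,117,139
N ≈ √118,117,139 ≈ 10,868.2

≈ 10870 RPM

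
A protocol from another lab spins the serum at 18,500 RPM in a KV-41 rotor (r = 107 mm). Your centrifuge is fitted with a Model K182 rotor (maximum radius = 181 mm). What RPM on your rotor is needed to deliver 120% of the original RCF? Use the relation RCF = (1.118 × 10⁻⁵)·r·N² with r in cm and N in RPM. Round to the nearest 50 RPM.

Original rotor: r = 107 mm = 10.7 cm
RCF_original = 1.118 × 10⁻⁵ × 10.7 × (18500)² = 1.118 × 10⁻⁵ × 10.7 × 342,250,000 ≈ 40,942 × g
Target RCF = 1.2 × 40,942 ≈ 49,130.4 × g
Your rotor: r = 181 mm = 18.1 cm
49,130.4 = 1.118 × 10⁻⁵ × 18.1 × N²
N² = 49,130.4 / (20.2358 × 10⁻⁵) = 242,789,512
N ≈ √242,789,512 ≈ 15,581.7

≈ 15600 RPM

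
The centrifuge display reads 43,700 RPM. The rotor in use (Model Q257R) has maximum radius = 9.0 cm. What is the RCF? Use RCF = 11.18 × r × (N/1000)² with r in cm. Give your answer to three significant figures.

RCF = 11.18 × r × (N/1000)²
RCF = 11.18 × 9 × (43.7)² = 11.18 × 9 × 1,909.69 ≈ 192,153 × g

RCF ≈ 192000 ×g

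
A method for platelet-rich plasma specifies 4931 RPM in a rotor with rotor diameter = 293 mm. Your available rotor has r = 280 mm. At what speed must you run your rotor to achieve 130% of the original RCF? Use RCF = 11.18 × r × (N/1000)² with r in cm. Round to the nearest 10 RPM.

4070 RPM

Original rotor: r = 293 mm / 2 = 146.5 mm = 14.65 cm
RCF_original = 11.18 × 14.65 × (4.931)² = 11.18 × 14.65 × 24.314761 ≈ 3,982.4 × g
Target RCF = 1.3 × 3,982.4 ≈ 5,177.1 × g
Your rotor: r = 280 mm = 28.0 cm
5,177.1 = 11.18 × 28 × (N/1000)²
(N/1000)² = 5,177.1 / 313.04 = 16.53814
N = 1000 × √16.53814 ≈ 4,066.7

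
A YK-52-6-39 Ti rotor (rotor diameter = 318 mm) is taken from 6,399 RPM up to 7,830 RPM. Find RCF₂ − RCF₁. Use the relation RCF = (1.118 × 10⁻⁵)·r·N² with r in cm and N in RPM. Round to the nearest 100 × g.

r = 318 mm / 2 = 159 mm = 15.9 cm
RCF₁ = 1.118 × 10⁻⁵ × 15.9 × (6399)² = 1.118 × 10⁻⁵ × 15.9 × 40,947,201 ≈ 7,278.9 × g
RCF₂ = 1.118 × 10⁻⁵ × 15.9 × (7830)² = 1.118 × 10⁻⁵ × 15.9 × 61,308,900 ≈ 10,898.4 × g
Increase = 10,898.4 − 7,278.9 = 3,619.5

≈ 3600 g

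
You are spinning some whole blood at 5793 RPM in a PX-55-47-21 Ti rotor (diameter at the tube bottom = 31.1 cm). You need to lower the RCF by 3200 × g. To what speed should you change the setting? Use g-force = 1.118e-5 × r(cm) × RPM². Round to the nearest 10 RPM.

3890 RPM

r = 31.1 / 2 = 15.55 cm
Current RCF = 1.118 × 10⁻⁵ × 15.55 × (5793)² = 1.118 × 10⁻⁵ × 15.55 × 33,558,849 ≈ 5,834.2 × g
Target RCF = 5,834.2 − 3,200 = 2,634.2 × g
N² = 2,634.2 / (17.3849 × 10⁻⁵) = 15,152,230
N ≈ √15,152,230 ≈ 3,892.6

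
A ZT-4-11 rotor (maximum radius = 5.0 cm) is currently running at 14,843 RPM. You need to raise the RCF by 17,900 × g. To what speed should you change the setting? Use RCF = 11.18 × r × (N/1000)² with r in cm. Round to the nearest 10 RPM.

≈ 23250 RPM

Current RCF = 11.18 × 5 × (14.843)² = 11.18 × 5 × 220.314649 ≈ 12,315.6 × g
Target RCF = 12,315.6 + 17,900 = 30,215.6 × g
(N/1000)² = 30,215.6 / 55.9 = 540.5295
N = 1000 × √540.5295 ≈ 23,249.3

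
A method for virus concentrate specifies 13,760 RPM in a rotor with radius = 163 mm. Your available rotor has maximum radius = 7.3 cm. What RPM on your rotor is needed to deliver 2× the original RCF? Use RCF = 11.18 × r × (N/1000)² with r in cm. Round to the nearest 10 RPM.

Original rotor: r = 163 mm = 16.3 cm
RCF = 11.18 × r × (N/1000)²
RCF_original = 11.18 × 16.3 × (13.76)² = 11.18 × 16.3 × 189.3376 ≈ 34,503.7 × g
Target RCF = 2 × 34,503.7 ≈ 69,007.4 × g
69,007.4 = 11.18 × 7.3 × (N/1000)²
(N/1000)² = 69,007.4 / 81.614 = 845.5339
N = 1000 × √845.5339 ≈ 29,078.1

≈ 29080 RPM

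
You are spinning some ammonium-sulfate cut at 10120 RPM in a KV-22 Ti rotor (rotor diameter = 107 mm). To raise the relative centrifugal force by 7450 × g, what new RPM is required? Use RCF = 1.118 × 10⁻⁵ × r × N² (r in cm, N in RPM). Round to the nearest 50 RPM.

≈ 15050 RPM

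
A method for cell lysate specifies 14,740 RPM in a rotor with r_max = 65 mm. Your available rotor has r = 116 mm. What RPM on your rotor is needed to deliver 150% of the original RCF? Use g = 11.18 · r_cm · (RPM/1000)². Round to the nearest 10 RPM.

13510 RPM

Original rotor: r = 65 mm = 6.5 cm
RCF_original = 11.18 × 6.5 × (14.74)² = 11.18 × 6.5 × 217.2676 ≈ 15,788.8 × g
Target RCF = 1.5 × 15,788.8 ≈ 23,683.2 × g
Your rotor: r = 116 mm = 11.6 cm
23,683.2 = 11.18 × 11.6 × (N/1000)²
(N/1000)² = 23,683.2 / 129.688 = 182.6167
N = 1000 × √182.6167 ≈ 13,513.6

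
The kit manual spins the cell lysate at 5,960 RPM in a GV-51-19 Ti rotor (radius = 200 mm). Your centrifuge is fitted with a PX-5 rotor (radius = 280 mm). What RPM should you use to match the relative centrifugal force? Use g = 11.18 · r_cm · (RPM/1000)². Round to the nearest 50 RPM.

5050 RPM

Original rotor: r = 200 mm = 20.0 cm
RCF = 11.18 × r × (N/1000)²
RCF_original = 11.18 × 20 × (5.96)² = 11.18 × 20 × 35.5216 ≈ 7,942.6 × g
Your rotor: r = 280 mm = 28.0 cm
7,942.6 = 11.18 × 28 × (N/1000)²
(N/1000)² = 7,942.6 / 313.04 = 25.37248
N = 1000 × √25.37248 ≈ 5,037.1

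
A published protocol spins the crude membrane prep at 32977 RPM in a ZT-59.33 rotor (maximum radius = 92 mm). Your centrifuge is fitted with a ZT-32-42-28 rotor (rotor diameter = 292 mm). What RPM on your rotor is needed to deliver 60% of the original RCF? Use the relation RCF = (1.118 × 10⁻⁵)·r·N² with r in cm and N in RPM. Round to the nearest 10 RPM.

≈ 20280 RPM

Original rotor: r = 92 mm = 9.2 cm
RCF = 1.118 × 10⁻⁵ × r × N²
RCF_original = 1.118 × 10⁻⁵ × 9.2 × (32977)² = 1.118 × 10⁻⁵ × 9.2 × 1,087,482,529 ≈ 111,854.1 × g
Target RCF = 0.6 × 111,854.1 ≈ 67,112.5 × g
Your rotor: r = 292 mm / 2 = 146 mm = 14.6 cm
67,112.5 = 1.118 × 10⁻⁵ × 14.6 × N²
N² = 67,112.5 / (16.3228 × 10⁻⁵) = 411,158,012
N ≈ √411,158,012 ≈ 20,277.0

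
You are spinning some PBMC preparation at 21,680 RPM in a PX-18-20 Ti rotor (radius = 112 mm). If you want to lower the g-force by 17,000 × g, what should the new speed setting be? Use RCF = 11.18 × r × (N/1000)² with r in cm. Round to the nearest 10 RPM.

r = 112 mm = 11.2 cm
Current RCF = 11.18 × 11.2 × (21.68)² = 11.18 × 11.2 × 470.0224 ≈ 58,854.3 × g
Target RCF = 58,854.3 − 17,000 = 41,854.3 × g
(N/1000)² = 41,854.3 / 125.216 = 334.2568
N = 1000 × √334.2568 ≈ 18,282.7

N₂ ≈ 18280 RPM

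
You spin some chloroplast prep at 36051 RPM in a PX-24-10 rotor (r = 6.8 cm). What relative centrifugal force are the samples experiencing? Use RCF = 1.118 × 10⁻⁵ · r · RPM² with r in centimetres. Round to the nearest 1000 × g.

RCF ≈ 99000 g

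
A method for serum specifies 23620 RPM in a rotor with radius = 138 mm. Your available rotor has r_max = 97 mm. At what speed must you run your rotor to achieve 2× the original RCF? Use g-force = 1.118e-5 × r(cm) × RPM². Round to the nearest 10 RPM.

Original rotor: r = 138 mm = 13.8 cm
RCF_original = 1.118 × 10⁻⁵ × 13.8 × (23620)² = 1.118 × 10⁻⁵ × 13.8 × 557,904,400 ≈ 86,075.7 × g
Target RCF = 2 × 86,075.7 ≈ 172,151.4 × g
Your rotor: r = 97 mm = 9.7 cm
172,151.4 = 1.118 × 10⁻⁵ × 9.7 × N²
N² = 172,151.4 / (10.8446 × 10⁻⁵) = 1,587,438,910
N ≈ √1,587,438,910 ≈ 39,842.7

39840 RPM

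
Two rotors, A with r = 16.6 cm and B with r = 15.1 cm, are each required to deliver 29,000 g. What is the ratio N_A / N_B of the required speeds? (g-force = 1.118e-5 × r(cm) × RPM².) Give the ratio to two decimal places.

At fixed RCF, N ∝ 1/√r, so N_A/N_B = √(r_B/r_A) = √(15.1/16.6) = √0.909639 = 0.9537.

0.95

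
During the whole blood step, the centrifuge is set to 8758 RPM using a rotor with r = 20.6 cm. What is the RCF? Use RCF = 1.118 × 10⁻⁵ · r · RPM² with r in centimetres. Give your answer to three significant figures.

RCF = 1.118 × 10⁻⁵ × r × N²
RCF = 1.118 × 10⁻⁵ × 20.6 × (8758)² = 1.118 × 10⁻⁵ × 20.6 × 76,702,564 ≈ 17,665.2 × g

RCF ≈ 17700 g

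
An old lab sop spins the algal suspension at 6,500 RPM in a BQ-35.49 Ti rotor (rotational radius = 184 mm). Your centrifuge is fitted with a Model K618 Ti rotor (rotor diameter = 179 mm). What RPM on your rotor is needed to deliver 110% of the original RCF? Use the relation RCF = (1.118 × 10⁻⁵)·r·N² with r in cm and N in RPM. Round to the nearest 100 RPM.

Original rotor: r = 184 mm = 18.4 cm
RCF = 1.118 × 10⁻⁵ × r × N²
RCF_original = 1.118 × 10⁻⁵ × 18.4 × (6500)² = 1.118 × 10⁻⁵ × 18.4 × 42,250,000 ≈ 8,691.3 × g
Target RCF = 1.1 × 8,691.3 ≈ 9,560.4 × g
Your rotor: r = 179 mm / 2 = 89.5 mm = 8.95 cm
9,560.4 = 1.118 × 10⁻⁵ × 8.95 × N²
N² = 9,560.4 / (10.0061 × 10⁻⁵) = 95,545,717
N ≈ √95,545,717 ≈ 9,774.7

≈ 9800 RPM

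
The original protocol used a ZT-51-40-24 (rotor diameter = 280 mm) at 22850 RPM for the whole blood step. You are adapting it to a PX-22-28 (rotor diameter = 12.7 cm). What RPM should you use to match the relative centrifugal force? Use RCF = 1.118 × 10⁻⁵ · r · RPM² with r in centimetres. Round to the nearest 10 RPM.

Original rotor: r = 280 mm / 2 = 140 mm = 14 cm
RCF = 1.118 × 10⁻⁵ × r × N²
RCF_original = 1.118 × 10⁻⁵ × 14 × (22850)² = 1.118 × 10⁻⁵ × 14 × 522,122,500 ≈ 81,722.6 × g
Your rotor: r = 12.7 / 2 = 6.35 cm
81,722.6 = 1.118 × 10⁻⁵ × 6.35 × N²
N² = 81,722.6 / (7.0993 × 10⁻⁵) = 1,151,136,027
N ≈ √1,151,136,027 ≈ 33,928.4

≈ 33930 RPM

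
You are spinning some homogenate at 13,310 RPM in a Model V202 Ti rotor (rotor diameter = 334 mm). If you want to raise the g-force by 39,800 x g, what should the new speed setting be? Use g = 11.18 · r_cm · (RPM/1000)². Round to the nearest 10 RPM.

19760 RPM

r = 334 mm / 2 = 167 mm = 16.7 cm
Current RCF = 11.18 × 16.7 × (13.31)² = 11.18 × 16.7 × 177.1561 ≈ 33,076.1 × g
Target RCF = 33,076.1 + 39,800 = 72,876.1 × g
(N/1000)² = 72,876.1 / 186.706 = 390.3254
N = 1000 × √390.3254 ≈ 19,756.7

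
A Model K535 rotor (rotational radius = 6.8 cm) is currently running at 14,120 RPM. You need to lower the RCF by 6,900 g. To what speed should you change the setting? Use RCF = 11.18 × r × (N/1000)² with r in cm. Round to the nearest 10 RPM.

≈ 10420 RPM

Current RCF = 11.18 × 6.8 × (14.12)² = 11.18 × 6.8 × 199.3744 ≈ 15,157.2 × g
Target RCF = 15,157.2 − 6,900 = 8,257.2 × g
(N/1000)² = 8,257.2 / 76.024 = 108.6131
N = 1000 × √108.6131 ≈ 10,421.8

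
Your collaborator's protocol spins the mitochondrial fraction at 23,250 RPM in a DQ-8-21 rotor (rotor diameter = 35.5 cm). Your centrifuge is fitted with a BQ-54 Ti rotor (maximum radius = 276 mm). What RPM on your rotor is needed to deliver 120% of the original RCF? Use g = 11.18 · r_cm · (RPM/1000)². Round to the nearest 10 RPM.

Original rotor: r = 35.5 / 2 = 17.75 cm
RCF = 11.18 × r × (N/1000)²
RCF_original = 11.18 × 17.75 × (23.25)² = 11.18 × 17.75 × 540.5625 ≈ 107,271.9 × g
Target RCF = 1.2 × 107,271.9 ≈ 128,726.3 × g
Your rotor: r = 276 mm = 27.6 cm
128,726.3 = 11.18 × 27.6 × (N/1000)²
(N/1000)² = 128,726.3 / 308.568 = 417.1732
N = 1000 × √417.1732 ≈ 20,424.8

20420 RPM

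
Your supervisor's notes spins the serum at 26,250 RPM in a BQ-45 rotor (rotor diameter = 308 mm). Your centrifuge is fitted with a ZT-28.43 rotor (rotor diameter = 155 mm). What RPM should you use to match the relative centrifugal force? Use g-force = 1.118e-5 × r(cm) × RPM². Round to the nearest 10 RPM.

37000 RPM

Original rotor: r = 308 mm / 2 = 154 mm = 15.4 cm
RCF_original = 1.118 × 10⁻⁵ × 15.4 × (26250)² = 1.118 × 10⁻⁵ × 15.4 × 689,062,500 ≈ 118,637.3 × g
Your rotor: r = 155 mm / 2 = 77.5 mm = 7.75 cm
118,637.3 = 1.118 × 10⁻⁵ × 7.75 × N²
N² = 118,637.3 / (8.6645 × 10⁻⁵) = 1,369,234,232
N ≈ √1,369,234,232 ≈ 37,003.2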